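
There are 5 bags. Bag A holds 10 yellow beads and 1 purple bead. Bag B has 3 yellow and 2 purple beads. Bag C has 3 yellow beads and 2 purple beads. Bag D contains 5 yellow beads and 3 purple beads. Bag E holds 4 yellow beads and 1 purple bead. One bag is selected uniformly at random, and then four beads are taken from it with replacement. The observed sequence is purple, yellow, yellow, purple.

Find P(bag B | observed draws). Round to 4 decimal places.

0.2844

The likelihood of the observed sequence under each hypothesis: P(data | bag A) = (1/11)(10/11)(10/11)(1/11) = 0.0068301; P(data | bag B) = (2/5)(3/5)(3/5)(2/5) = 0.0576; P(data | bag C) = (2/5)(3/5)(3/5)(2/5) = 0.0576; P(data | bag D) = (3/8)(5/8)(5/8)(3/8) = 0.054932; P(data | bag E) = (1/5)(4/5)(4/5)(1/5) = 0.0256.
Weighting by the prior gives 1/5 · 0.0068301 = 0.001366, 1/5 · 0.0576 = 0.01152, 1/5 · 0.0576 = 0.01152, 1/5 · 0.054932 = 0.010986, 1/5 · 0.0256 = 0.00512; these sum to 0.040512.
By Bayes' rule, P(bag B | data) = (0.01152) / (0.040512) = 0.28436.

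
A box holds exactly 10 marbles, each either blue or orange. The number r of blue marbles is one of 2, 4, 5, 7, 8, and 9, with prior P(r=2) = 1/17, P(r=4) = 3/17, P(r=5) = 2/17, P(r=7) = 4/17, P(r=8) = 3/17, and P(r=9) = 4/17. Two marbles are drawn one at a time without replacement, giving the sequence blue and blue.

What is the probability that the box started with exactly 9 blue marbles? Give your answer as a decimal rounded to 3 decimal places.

Compute the likelihood of the observed sequence for each case: P(data | r = 2) = (2/10)(1/9) = 1/45; P(data | r = 4) = (4/10)(3/9) = 2/15; P(data | r = 5) = (5/10)(4/9) = 2/9; P(data | r = 7) = (7/10)(6/9) = 7/15; P(data | r = 8) = (8/10)(7/9) = 28/45; P(data | r = 9) = (9/10)(8/9) = 4/5.
The prior-weighted likelihoods are 1/17 · 1/45 = 1/765, 3/17 · 2/15 = 2/85, 2/17 · 2/9 = 4/153, 4/17 · 7/15 = 28/255, 3/17 · 28/45 = 28/255, 4/17 · 4/5 = 16/85; these sum to 39/85.
So P(r = 9 | data) = (16/85) / (39/85) = 16/39.

0.410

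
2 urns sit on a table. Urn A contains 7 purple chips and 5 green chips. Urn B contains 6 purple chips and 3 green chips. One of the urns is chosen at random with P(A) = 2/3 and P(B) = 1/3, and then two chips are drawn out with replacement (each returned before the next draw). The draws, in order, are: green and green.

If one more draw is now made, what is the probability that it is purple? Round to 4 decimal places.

Compute the likelihood of the observed sequence for each case: P(data | urn A) = (5/12)(5/12) = 25/144; P(data | urn B) = (3/9)(3/9) = 1/9.
Multiplying each by its prior: 2/3 · 25/144 = 25/216, 1/3 · 1/9 = 1/27; with total 11/72.
Normalising, the posterior is P(urn A | data) = 25/33, P(urn B | data) = 8/33.
Averaging over the posterior, P(purple next | data) = (7/12)(25/33) + (2/3)(8/33) = 239/396.

0.6035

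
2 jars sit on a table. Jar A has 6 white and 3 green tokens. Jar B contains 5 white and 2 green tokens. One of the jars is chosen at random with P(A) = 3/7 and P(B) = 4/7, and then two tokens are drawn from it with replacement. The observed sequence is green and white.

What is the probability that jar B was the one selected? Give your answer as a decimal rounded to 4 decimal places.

For each hypothesis, P(data | H) works out to: P(data | jar A) = (3/9)(6/9) = 0.22222; P(data | jar B) = (2/7)(5/7) = 0.20408.
Multiplying each by its prior: 3/7 · 0.22222 = 0.095238, 4/7 · 0.20408 = 0.11662; these sum to 0.21186.
Hence P(jar B | data) = (0.11662) / (0.21186) = 0.55046.

0.5505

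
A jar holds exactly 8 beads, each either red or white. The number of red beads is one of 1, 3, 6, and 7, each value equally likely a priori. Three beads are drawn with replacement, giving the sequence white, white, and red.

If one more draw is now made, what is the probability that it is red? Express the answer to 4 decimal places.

0.3766

For each hypothesis, P(data | H) works out to: P(data | r = 1) = (7/8)(7/8)(1/8) = 0.095703; P(data | r = 3) = (5/8)(5/8)(3/8) = 0.14648; P(data | r = 6) = (2/8)(2/8)(6/8) = 0.046875; P(data | r = 7) = (1/8)(1/8)(7/8) = 0.013672.
Multiplying each by its prior: 1/4 · 0.095703 = 0.023926, 1/4 · 0.14648 = 0.036621, 1/4 · 0.046875 = 0.011719, 1/4 · 0.013672 = 0.003418; summing to 0.075684.
The posterior is then P(r = 1 | data) = 0.31613, P(r = 3 | data) = 0.48387, P(r = 6 | data) = 0.15484, P(r = 7 | data) = 0.045161.
So P(red next | data) = Σ P(red next | H) P(H | data) = (1/8)(0.31613) + (3/8)(0.48387) + (3/4)(0.15484) + (7/8)(0.045161) = 0.37661.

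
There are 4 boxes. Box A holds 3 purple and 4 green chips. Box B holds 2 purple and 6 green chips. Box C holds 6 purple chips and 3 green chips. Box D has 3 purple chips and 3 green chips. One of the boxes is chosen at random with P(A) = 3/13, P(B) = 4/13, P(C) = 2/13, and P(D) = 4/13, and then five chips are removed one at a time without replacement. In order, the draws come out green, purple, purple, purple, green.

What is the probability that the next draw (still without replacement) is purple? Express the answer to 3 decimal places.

0.188

For each hypothesis, P(data | H) works out to: P(data | box A) = (4/7)(3/6)(2/5)(1/4)(3/3) = 1/35; P(data | box B) = (6/8)(2/7)(1/6)(0/5) = 0; P(data | box C) = (3/9)(6/8)(5/7)(4/6)(2/5) = 1/21; P(data | box D) = (3/6)(3/5)(2/4)(1/3)(2/2) = 1/20.
Weighting by the prior gives 3/13 · 1/35 = 3/455, 4/13 · 0 = 0, 2/13 · 1/21 = 2/273, 4/13 · 1/20 = 1/65; these sum to 8/273.
Dividing through by the total gives posterior P(box A | data) = 9/40, P(box B | data) = 0, P(box C | data) = 1/4, P(box D | data) = 21/40.
So P(purple next | data) = Σ P(purple next | H) P(H | data) = (0)(9/40) + (3/4)(1/4) + (0)(21/40) = 3/16.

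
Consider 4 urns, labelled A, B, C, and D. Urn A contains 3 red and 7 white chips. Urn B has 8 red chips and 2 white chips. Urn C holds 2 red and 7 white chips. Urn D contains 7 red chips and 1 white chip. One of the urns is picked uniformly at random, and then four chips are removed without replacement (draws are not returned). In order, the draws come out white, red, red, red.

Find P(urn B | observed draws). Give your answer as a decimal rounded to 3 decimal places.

0.500

Compute the likelihood of the observed sequence for each case: P(data | urn A) = (7/10)(3/9)(2/8)(1/7) = 1/120; P(data | urn B) = (2/10)(8/9)(7/8)(6/7) = 2/15; P(data | urn C) = (7/9)(2/8)(1/7)(0/6) = 0; P(data | urn D) = (1/8)(7/7)(6/6)(5/5) = 1/8.
The prior-weighted likelihoods are 1/4 · 1/120 = 1/480, 1/4 · 2/15 = 1/30, 1/4 · 0 = 0, 1/4 · 1/8 = 1/32; with total 1/15.
By Bayes' rule, P(urn B | data) = (1/30) / (1/15) = 1/2.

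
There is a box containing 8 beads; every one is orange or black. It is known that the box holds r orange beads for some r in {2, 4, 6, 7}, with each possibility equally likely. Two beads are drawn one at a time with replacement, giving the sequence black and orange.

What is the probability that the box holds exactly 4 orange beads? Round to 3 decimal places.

For each hypothesis, P(data | H) works out to: P(data | r = 2) = (6/8)(2/8) = 3/16; P(data | r = 4) = (4/8)(4/8) = 1/4; P(data | r = 6) = (2/8)(6/8) = 3/16; P(data | r = 7) = (1/8)(7/8) = 7/64.
The prior-weighted likelihoods are 1/4 · 3/16 = 3/64, 1/4 · 1/4 = 1/16, 1/4 · 3/16 = 3/64, 1/4 · 7/64 = 7/256; with total 47/256.
So P(r = 4 | data) = (1/16) / (47/256) = 16/47.

0.340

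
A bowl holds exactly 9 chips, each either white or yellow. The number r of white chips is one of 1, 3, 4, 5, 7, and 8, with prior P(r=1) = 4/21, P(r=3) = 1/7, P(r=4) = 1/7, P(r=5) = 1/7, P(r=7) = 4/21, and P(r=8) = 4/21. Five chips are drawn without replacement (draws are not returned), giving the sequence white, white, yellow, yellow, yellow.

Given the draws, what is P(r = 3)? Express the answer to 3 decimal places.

0.375

Under each hypothesis, the probability of the observed sequence is: P(data | r = 1) = (1/9)(0/8) = 0; P(data | r = 3) = (3/9)(2/8)(6/7)(5/6)(4/5) = 1/21; P(data | r = 4) = (4/9)(3/8)(5/7)(4/6)(3/5) = 1/21; P(data | r = 5) = (5/9)(4/8)(4/7)(3/6)(2/5) = 2/63; P(data | r = 7) = (7/9)(6/8)(2/7)(1/6)(0/5) = 0; P(data | r = 8) = (8/9)(7/8)(1/7)(0/6) = 0.
Weighting by the prior gives 4/21 · 0 = 0, 1/7 · 1/21 = 1/147, 1/7 · 1/21 = 1/147, 1/7 · 2/63 = 2/441, 4/21 · 0 = 0, 4/21 · 0 = 0; these sum to 8/441.
So P(r = 3 | data) = (1/147) / (8/441) = 3/8.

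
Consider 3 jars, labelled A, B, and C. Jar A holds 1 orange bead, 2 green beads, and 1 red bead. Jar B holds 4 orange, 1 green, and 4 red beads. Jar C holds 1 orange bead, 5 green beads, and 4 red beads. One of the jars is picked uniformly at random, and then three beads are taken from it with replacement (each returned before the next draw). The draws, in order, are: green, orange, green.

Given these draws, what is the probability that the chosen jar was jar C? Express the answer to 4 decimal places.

Compute the likelihood of the observed sequence for each case: P(data | jar A) = (2/4)(1/4)(2/4) = 0.0625; P(data | jar B) = (1/9)(4/9)(1/9) = 0.005487; P(data | jar C) = (5/10)(1/10)(5/10) = 0.025.
Multiplying each by its prior: 1/3 · 0.0625 = 0.020833, 1/3 · 0.005487 = 0.001829, 1/3 · 0.025 = 0.0083333; summing to 0.030996.
By Bayes' rule, P(jar C | data) = (0.0083333) / (0.030996) = 0.26885.

0.2689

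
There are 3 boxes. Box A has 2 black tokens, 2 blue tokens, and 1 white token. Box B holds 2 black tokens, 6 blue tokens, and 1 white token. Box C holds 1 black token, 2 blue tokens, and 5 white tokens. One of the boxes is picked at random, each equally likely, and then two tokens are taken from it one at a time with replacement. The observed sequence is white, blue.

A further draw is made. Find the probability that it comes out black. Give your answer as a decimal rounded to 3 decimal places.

0.219

Compute the likelihood of the observed sequence for each case: P(data | box A) = (1/5)(2/5) = 0.08; P(data | box B) = (1/9)(6/9) = 0.074074; P(data | box C) = (5/8)(2/8) = 0.15625.
Multiplying each by its prior: 1/3 · 0.08 = 0.026667, 1/3 · 0.074074 = 0.024691, 1/3 · 0.15625 = 0.052083; with total 0.10344.
Normalising, the posterior is P(box A | data) = 0.2578, P(box B | data) = 0.2387, P(box C | data) = 0.50351.
The predictive probability is P(black next | data) = (2/5)(0.2578) + (2/9)(0.2387) + (1/8)(0.50351) = 0.2191.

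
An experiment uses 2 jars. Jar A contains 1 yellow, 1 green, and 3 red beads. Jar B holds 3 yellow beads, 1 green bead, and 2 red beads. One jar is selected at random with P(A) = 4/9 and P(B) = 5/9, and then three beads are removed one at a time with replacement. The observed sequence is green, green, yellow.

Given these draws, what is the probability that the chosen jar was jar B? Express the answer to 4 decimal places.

Compute the likelihood of the observed sequence for each case: P(data | jar A) = (1/5)(1/5)(1/5) = 0.008; P(data | jar B) = (1/6)(1/6)(3/6) = 0.013889.
The prior-weighted likelihoods are 4/9 · 0.008 = 0.0035556, 5/9 · 0.013889 = 0.007716; summing to 0.011272.
So P(jar B | data) = (0.007716) / (0.011272) = 0.68456.

0.6846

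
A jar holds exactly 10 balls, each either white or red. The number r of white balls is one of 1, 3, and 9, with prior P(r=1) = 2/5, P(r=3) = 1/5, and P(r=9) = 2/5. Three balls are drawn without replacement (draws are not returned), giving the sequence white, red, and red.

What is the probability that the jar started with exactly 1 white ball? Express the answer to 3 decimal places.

0.533

Under each hypothesis, the probability of the observed sequence is: P(data | r = 1) = (1/10)(9/9)(8/8) = 1/10; P(data | r = 3) = (3/10)(7/9)(6/8) = 7/40; P(data | r = 9) = (9/10)(1/9)(0/8) = 0.
The prior-weighted likelihoods are 2/5 · 1/10 = 1/25, 1/5 · 7/40 = 7/200, 2/5 · 0 = 0; these sum to 3/40.
Hence P(r = 1 | data) = (1/25) / (3/40) = 8/15.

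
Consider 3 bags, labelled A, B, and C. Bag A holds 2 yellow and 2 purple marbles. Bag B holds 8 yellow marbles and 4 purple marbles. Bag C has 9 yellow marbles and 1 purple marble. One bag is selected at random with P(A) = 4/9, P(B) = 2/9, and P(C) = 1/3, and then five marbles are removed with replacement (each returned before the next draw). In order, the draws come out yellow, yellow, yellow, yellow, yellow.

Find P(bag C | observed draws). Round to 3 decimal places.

0.820

Compute the likelihood of the observed sequence for each case: P(data | bag A) = (2/4)(2/4)(2/4)(2/4)(2/4) = 0.03125; P(data | bag B) = (8/12)(8/12)(8/12)(8/12)(8/12) = 0.13169; P(data | bag C) = (9/10)(9/10)(9/10)(9/10)(9/10) = 0.59049.
The prior-weighted likelihoods are 4/9 · 0.03125 = 0.013889, 2/9 · 0.13169 = 0.029264, 1/3 · 0.59049 = 0.19683; with total 0.23998.
Therefore the posterior P(bag C | data) = (0.19683) / (0.23998) = 0.82018.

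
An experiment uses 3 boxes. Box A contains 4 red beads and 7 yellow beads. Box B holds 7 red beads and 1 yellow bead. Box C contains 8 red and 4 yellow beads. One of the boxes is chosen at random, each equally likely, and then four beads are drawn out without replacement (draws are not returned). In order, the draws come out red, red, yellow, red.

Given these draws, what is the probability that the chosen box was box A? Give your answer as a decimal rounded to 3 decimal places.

Compute the likelihood of the observed sequence for each case: P(data | box A) = (4/11)(3/10)(7/9)(2/8) = 0.021212; P(data | box B) = (7/8)(6/7)(1/6)(5/5) = 0.125; P(data | box C) = (8/12)(7/11)(4/10)(6/9) = 0.11313.
The prior-weighted likelihoods are 1/3 · 0.021212 = 0.0070707, 1/3 · 0.125 = 0.041667, 1/3 · 0.11313 = 0.03771; these sum to 0.086448.
Therefore the posterior P(box A | data) = (0.0070707) / (0.086448) = 0.081792.

0.082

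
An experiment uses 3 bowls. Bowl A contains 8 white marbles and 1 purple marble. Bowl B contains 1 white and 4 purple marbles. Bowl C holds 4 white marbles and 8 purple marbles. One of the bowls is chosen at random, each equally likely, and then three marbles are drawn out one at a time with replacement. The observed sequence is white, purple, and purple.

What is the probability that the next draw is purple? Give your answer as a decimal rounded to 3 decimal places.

For each hypothesis, P(data | H) works out to: P(data | bowl A) = (8/9)(1/9)(1/9) = 0.010974; P(data | bowl B) = (1/5)(4/5)(4/5) = 0.128; P(data | bowl C) = (4/12)(8/12)(8/12) = 0.14815.
The prior-weighted likelihoods are 1/3 · 0.010974 = 0.003658, 1/3 · 0.128 = 0.042667, 1/3 · 0.14815 = 0.049383; summing to 0.095707.
Normalising, the posterior is P(bowl A | data) = 0.03822, P(bowl B | data) = 0.4458, P(bowl C | data) = 0.51598.
Averaging over the posterior, P(purple next | data) = (1/9)(0.03822) + (4/5)(0.4458) + (2/3)(0.51598) = 0.70487.

0.705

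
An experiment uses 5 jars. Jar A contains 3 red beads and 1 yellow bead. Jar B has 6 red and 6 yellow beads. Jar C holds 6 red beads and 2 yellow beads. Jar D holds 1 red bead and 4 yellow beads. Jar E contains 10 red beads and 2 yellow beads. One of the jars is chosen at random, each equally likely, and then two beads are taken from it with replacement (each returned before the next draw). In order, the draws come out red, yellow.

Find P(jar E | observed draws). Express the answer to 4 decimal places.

0.1503

Compute the likelihood of the observed sequence for each case: P(data | jar A) = (3/4)(1/4) = 0.1875; P(data | jar B) = (6/12)(6/12) = 0.25; P(data | jar C) = (6/8)(2/8) = 0.1875; P(data | jar D) = (1/5)(4/5) = 0.16; P(data | jar E) = (10/12)(2/12) = 0.13889.
Weighting by the prior gives 1/5 · 0.1875 = 0.0375, 1/5 · 0.25 = 0.05, 1/5 · 0.1875 = 0.0375, 1/5 · 0.16 = 0.032, 1/5 · 0.13889 = 0.027778; these sum to 0.18478.
By Bayes' rule, P(jar E | data) = (0.027778) / (0.18478) = 0.15033.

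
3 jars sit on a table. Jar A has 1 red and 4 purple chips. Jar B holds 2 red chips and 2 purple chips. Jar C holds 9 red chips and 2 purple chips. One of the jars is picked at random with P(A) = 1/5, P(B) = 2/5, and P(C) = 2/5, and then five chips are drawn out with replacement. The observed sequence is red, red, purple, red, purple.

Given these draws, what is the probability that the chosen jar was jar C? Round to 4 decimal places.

Under each hypothesis, the probability of the observed sequence is: P(data | jar A) = (1/5)(1/5)(4/5)(1/5)(4/5) = 0.00512; P(data | jar B) = (2/4)(2/4)(2/4)(2/4)(2/4) = 0.03125; P(data | jar C) = (9/11)(9/11)(2/11)(9/11)(2/11) = 0.018106.
Weighting by the prior gives 1/5 · 0.00512 = 0.001024, 2/5 · 0.03125 = 0.0125, 2/5 · 0.018106 = 0.0072424; summing to 0.020766.
Therefore the posterior P(jar C | data) = (0.0072424) / (0.020766) = 0.34876.

0.3488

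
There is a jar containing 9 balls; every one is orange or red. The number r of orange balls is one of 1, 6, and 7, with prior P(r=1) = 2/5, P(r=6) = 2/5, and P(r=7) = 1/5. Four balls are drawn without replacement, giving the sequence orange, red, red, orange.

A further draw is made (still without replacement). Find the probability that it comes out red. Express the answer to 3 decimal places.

Under each hypothesis, the probability of the observed sequence is: P(data | r = 1) = (1/9)(8/8)(7/7)(0/6) = 0; P(data | r = 6) = (6/9)(3/8)(2/7)(5/6) = 0.059524; P(data | r = 7) = (7/9)(2/8)(1/7)(6/6) = 0.027778.
Weighting by the prior gives 2/5 · 0 = 0, 2/5 · 0.059524 = 0.02381, 1/5 · 0.027778 = 0.0055556; with total 0.029365.
The posterior is then P(r = 1 | data) = 0, P(r = 6 | data) = 0.81081, P(r = 7 | data) = 0.18919.
Averaging over the posterior, P(red next | data) = (1/5)(0.81081) + (0)(0.18919) = 0.16216.

0.162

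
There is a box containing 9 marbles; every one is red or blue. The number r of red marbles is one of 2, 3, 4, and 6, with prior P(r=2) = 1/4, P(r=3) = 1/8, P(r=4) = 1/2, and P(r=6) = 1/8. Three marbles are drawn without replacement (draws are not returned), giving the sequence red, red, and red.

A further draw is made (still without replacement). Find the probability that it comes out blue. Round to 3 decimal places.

0.658

Under each hypothesis, the probability of the observed sequence is: P(data | r = 2) = (2/9)(1/8)(0/7) = 0; P(data | r = 3) = (3/9)(2/8)(1/7) = 1/84; P(data | r = 4) = (4/9)(3/8)(2/7) = 1/21; P(data | r = 6) = (6/9)(5/8)(4/7) = 5/21.
Multiplying each by its prior: 1/4 · 0 = 0, 1/8 · 1/84 = 1/672, 1/2 · 1/21 = 1/42, 1/8 · 5/21 = 5/168; these sum to 37/672.
Normalising, the posterior is P(r = 2 | data) = 0, P(r = 3 | data) = 1/37, P(r = 4 | data) = 16/37, P(r = 6 | data) = 20/37.
So P(blue next | data) = Σ P(blue next | H) P(H | data) = (1)(1/37) + (5/6)(16/37) + (1/2)(20/37) = 73/111.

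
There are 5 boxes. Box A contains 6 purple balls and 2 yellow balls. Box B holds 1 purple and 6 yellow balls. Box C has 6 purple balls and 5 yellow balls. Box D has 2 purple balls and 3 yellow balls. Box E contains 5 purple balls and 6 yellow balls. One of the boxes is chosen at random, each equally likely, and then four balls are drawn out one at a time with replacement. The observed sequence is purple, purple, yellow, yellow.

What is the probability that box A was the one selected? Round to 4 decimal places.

Compute the likelihood of the observed sequence for each case: P(data | box A) = (6/8)(6/8)(2/8)(2/8) = 0.035156; P(data | box B) = (1/7)(1/7)(6/7)(6/7) = 0.014994; P(data | box C) = (6/11)(6/11)(5/11)(5/11) = 0.061471; P(data | box D) = (2/5)(2/5)(3/5)(3/5) = 0.0576; P(data | box E) = (5/11)(5/11)(6/11)(6/11) = 0.061471.
Weighting by the prior gives 1/5 · 0.035156 = 0.0070313, 1/5 · 0.014994 = 0.0029988, 1/5 · 0.061471 = 0.012294, 1/5 · 0.0576 = 0.01152, 1/5 · 0.061471 = 0.012294; summing to 0.046138.
By Bayes' rule, P(box A | data) = (0.0070313) / (0.046138) = 0.15239.

0.1524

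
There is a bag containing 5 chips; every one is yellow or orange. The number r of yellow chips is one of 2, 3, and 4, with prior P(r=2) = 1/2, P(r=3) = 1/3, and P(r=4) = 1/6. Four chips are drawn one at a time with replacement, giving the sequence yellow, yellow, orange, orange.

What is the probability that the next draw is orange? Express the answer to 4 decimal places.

Compute the likelihood of the observed sequence for each case: P(data | r = 2) = (2/5)(2/5)(3/5)(3/5) = 0.0576; P(data | r = 3) = (3/5)(3/5)(2/5)(2/5) = 0.0576; P(data | r = 4) = (4/5)(4/5)(1/5)(1/5) = 0.0256.
Multiplying each by its prior: 1/2 · 0.0576 = 0.0288, 1/3 · 0.0576 = 0.0192, 1/6 · 0.0256 = 0.0042667; summing to 0.052267.
Dividing through by the total gives posterior P(r = 2 | data) = 0.55102, P(r = 3 | data) = 0.36735, P(r = 4 | data) = 0.081633.
Averaging over the posterior, P(orange next | data) = (3/5)(0.55102) + (2/5)(0.36735) + (1/5)(0.081633) = 0.49388.

0.4939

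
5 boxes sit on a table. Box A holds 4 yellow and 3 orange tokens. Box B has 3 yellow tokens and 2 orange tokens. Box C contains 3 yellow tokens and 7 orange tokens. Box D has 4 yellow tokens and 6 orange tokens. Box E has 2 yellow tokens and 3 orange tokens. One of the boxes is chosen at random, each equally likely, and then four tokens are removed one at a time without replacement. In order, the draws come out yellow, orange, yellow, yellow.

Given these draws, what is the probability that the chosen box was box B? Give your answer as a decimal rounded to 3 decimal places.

For each hypothesis, P(data | H) works out to: P(data | box A) = (4/7)(3/6)(3/5)(2/4) = 0.085714; P(data | box B) = (3/5)(2/4)(2/3)(1/2) = 0.1; P(data | box C) = (3/10)(7/9)(2/8)(1/7) = 0.0083333; P(data | box D) = (4/10)(6/9)(3/8)(2/7) = 0.028571; P(data | box E) = (2/5)(3/4)(1/3)(0/2) = 0.
Weighting by the prior gives 1/5 · 0.085714 = 0.017143, 1/5 · 0.1 = 0.02, 1/5 · 0.0083333 = 0.0016667, 1/5 · 0.028571 = 0.0057143, 1/5 · 0 = 0; summing to 0.044524.
By Bayes' rule, P(box B | data) = (0.02) / (0.044524) = 0.4492.

0.449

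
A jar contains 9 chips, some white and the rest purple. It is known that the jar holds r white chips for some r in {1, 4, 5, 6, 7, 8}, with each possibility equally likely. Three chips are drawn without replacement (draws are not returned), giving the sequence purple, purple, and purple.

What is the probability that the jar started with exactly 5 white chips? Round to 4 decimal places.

0.0563

Compute the likelihood of the observed sequence for each case: P(data | r = 1) = (8/9)(7/8)(6/7) = 2/3; P(data | r = 4) = (5/9)(4/8)(3/7) = 5/42; P(data | r = 5) = (4/9)(3/8)(2/7) = 1/21; P(data | r = 6) = (3/9)(2/8)(1/7) = 1/84; P(data | r = 7) = (2/9)(1/8)(0/7) = 0; P(data | r = 8) = (1/9)(0/8) = 0.
The prior-weighted likelihoods are 1/6 · 2/3 = 1/9, 1/6 · 5/42 = 5/252, 1/6 · 1/21 = 1/126, 1/6 · 1/84 = 1/504, 1/6 · 0 = 0, 1/6 · 0 = 0; with total 71/504.
Therefore the posterior P(r = 5 | data) = (1/126) / (71/504) = 4/71.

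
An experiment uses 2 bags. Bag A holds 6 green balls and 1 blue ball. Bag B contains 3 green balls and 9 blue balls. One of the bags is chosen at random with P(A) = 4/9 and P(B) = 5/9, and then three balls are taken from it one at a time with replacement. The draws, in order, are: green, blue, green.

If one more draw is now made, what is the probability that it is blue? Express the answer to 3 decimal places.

0.360

Compute the likelihood of the observed sequence for each case: P(data | bag A) = (6/7)(1/7)(6/7) = 0.10496; P(data | bag B) = (3/12)(9/12)(3/12) = 0.046875.
The prior-weighted likelihoods are 4/9 · 0.10496 = 0.046647, 5/9 · 0.046875 = 0.026042; these sum to 0.072689.
The posterior is then P(bag A | data) = 0.64174, P(bag B | data) = 0.35826.
Averaging over the posterior, P(blue next | data) = (1/7)(0.64174) + (3/4)(0.35826) = 0.36037.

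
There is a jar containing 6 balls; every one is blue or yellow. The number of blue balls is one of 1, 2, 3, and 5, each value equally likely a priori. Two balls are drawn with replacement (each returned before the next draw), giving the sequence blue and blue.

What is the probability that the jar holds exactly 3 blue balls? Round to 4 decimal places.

0.2308

For each hypothesis, P(data | H) works out to: P(data | r = 1) = (1/6)(1/6) = 1/36; P(data | r = 2) = (2/6)(2/6) = 1/9; P(data | r = 3) = (3/6)(3/6) = 1/4; P(data | r = 5) = (5/6)(5/6) = 25/36.
Multiplying each by its prior: 1/4 · 1/36 = 1/144, 1/4 · 1/9 = 1/36, 1/4 · 1/4 = 1/16, 1/4 · 25/36 = 25/144; summing to 13/48.
So P(r = 3 | data) = (1/16) / (13/48) = 3/13.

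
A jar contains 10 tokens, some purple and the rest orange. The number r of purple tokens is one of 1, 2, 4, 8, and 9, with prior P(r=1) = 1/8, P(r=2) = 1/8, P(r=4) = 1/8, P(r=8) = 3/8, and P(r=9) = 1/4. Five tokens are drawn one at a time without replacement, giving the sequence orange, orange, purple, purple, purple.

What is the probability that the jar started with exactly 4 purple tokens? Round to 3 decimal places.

Compute the likelihood of the observed sequence for each case: P(data | r = 1) = (9/10)(8/9)(1/8)(0/7) = 0; P(data | r = 2) = (8/10)(7/9)(2/8)(1/7)(0/6) = 0; P(data | r = 4) = (6/10)(5/9)(4/8)(3/7)(2/6) = 0.02381; P(data | r = 8) = (2/10)(1/9)(8/8)(7/7)(6/6) = 0.022222; P(data | r = 9) = (1/10)(0/9) = 0.
Weighting by the prior gives 1/8 · 0 = 0, 1/8 · 0 = 0, 1/8 · 0.02381 = 0.0029762, 3/8 · 0.022222 = 0.0083333, 1/4 · 0 = 0; summing to 0.01131.
Therefore the posterior P(r = 4 | data) = (0.0029762) / (0.01131) = 0.26316.

0.263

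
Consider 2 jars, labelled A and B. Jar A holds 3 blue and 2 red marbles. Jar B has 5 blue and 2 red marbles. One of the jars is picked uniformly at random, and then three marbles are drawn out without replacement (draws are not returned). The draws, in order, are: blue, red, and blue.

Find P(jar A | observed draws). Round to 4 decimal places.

Compute the likelihood of the observed sequence for each case: P(data | jar A) = (3/5)(2/4)(2/3) = 1/5; P(data | jar B) = (5/7)(2/6)(4/5) = 4/21.
The prior-weighted likelihoods are 1/2 · 1/5 = 1/10, 1/2 · 4/21 = 2/21; with total 41/210.
So P(jar A | data) = (1/10) / (41/210) = 21/41.

0.5122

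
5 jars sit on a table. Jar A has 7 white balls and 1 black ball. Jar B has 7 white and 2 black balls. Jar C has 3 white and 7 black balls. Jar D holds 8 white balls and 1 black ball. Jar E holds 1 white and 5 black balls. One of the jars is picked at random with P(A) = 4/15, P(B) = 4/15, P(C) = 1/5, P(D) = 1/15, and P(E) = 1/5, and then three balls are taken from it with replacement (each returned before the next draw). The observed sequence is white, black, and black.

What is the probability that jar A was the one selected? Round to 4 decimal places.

The likelihood of the observed sequence under each hypothesis: P(data | jar A) = (7/8)(1/8)(1/8) = 0.013672; P(data | jar B) = (7/9)(2/9)(2/9) = 0.038409; P(data | jar C) = (3/10)(7/10)(7/10) = 0.147; P(data | jar D) = (8/9)(1/9)(1/9) = 0.010974; P(data | jar E) = (1/6)(5/6)(5/6) = 0.11574.
Multiplying each by its prior: 4/15 · 0.013672 = 0.0036458, 4/15 · 0.038409 = 0.010242, 1/5 · 0.147 = 0.0294, 1/15 · 0.010974 = 0.0007316, 1/5 · 0.11574 = 0.023148; summing to 0.067168.
Hence P(jar A | data) = (0.0036458) / (0.067168) = 0.054279.

0.0543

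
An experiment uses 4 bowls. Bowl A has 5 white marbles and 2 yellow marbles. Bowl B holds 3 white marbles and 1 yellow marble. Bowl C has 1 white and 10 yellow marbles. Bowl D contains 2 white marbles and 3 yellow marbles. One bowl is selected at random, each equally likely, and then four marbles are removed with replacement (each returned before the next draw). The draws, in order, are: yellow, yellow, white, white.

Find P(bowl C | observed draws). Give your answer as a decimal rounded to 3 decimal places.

0.048

The likelihood of the observed sequence under each hypothesis: P(data | bowl A) = (2/7)(2/7)(5/7)(5/7) = 0.041649; P(data | bowl B) = (1/4)(1/4)(3/4)(3/4) = 0.035156; P(data | bowl C) = (10/11)(10/11)(1/11)(1/11) = 0.0068301; P(data | bowl D) = (3/5)(3/5)(2/5)(2/5) = 0.0576.
Weighting by the prior gives 1/4 · 0.041649 = 0.010412, 1/4 · 0.035156 = 0.0087891, 1/4 · 0.0068301 = 0.0017075, 1/4 · 0.0576 = 0.0144; these sum to 0.035309.
By Bayes' rule, P(bowl C | data) = (0.0017075) / (0.035309) = 0.04836.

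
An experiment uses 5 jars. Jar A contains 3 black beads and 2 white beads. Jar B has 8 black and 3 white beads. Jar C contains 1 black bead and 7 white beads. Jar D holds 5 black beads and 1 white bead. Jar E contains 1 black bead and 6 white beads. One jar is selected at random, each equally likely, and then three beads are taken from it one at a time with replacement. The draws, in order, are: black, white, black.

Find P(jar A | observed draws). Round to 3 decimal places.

0.331

Compute the likelihood of the observed sequence for each case: P(data | jar A) = (3/5)(2/5)(3/5) = 0.144; P(data | jar B) = (8/11)(3/11)(8/11) = 0.14425; P(data | jar C) = (1/8)(7/8)(1/8) = 0.013672; P(data | jar D) = (5/6)(1/6)(5/6) = 0.11574; P(data | jar E) = (1/7)(6/7)(1/7) = 0.017493.
The prior-weighted likelihoods are 1/5 · 0.144 = 0.0288, 1/5 · 0.14425 = 0.02885, 1/5 · 0.013672 = 0.0027344, 1/5 · 0.11574 = 0.023148, 1/5 · 0.017493 = 0.0034985; summing to 0.087032.
By Bayes' rule, P(jar A | data) = (0.0288) / (0.087032) = 0.33091.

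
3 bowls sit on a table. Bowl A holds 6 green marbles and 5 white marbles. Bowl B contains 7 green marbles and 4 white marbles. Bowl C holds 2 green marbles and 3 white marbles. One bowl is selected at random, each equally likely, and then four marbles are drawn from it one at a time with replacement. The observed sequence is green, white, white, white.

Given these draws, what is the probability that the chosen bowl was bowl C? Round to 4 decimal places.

0.5136

Compute the likelihood of the observed sequence for each case: P(data | bowl A) = (6/11)(5/11)(5/11)(5/11) = 0.051226; P(data | bowl B) = (7/11)(4/11)(4/11)(4/11) = 0.030599; P(data | bowl C) = (2/5)(3/5)(3/5)(3/5) = 0.0864.
Weighting by the prior gives 1/3 · 0.051226 = 0.017075, 1/3 · 0.030599 = 0.0102, 1/3 · 0.0864 = 0.0288; these sum to 0.056075.
So P(bowl C | data) = (0.0288) / (0.056075) = 0.5136.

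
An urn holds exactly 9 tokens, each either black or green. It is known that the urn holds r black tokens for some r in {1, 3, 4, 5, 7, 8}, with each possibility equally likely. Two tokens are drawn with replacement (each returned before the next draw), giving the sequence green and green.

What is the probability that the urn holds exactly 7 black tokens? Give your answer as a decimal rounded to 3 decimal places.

Compute the likelihood of the observed sequence for each case: P(data | r = 1) = (8/9)(8/9) = 64/81; P(data | r = 3) = (6/9)(6/9) = 4/9; P(data | r = 4) = (5/9)(5/9) = 25/81; P(data | r = 5) = (4/9)(4/9) = 16/81; P(data | r = 7) = (2/9)(2/9) = 4/81; P(data | r = 8) = (1/9)(1/9) = 1/81.
The prior-weighted likelihoods are 1/6 · 64/81 = 32/243, 1/6 · 4/9 = 2/27, 1/6 · 25/81 = 25/486, 1/6 · 16/81 = 8/243, 1/6 · 4/81 = 2/243, 1/6 · 1/81 = 1/486; these sum to 73/243.
So P(r = 7 | data) = (2/243) / (73/243) = 2/73.

0.027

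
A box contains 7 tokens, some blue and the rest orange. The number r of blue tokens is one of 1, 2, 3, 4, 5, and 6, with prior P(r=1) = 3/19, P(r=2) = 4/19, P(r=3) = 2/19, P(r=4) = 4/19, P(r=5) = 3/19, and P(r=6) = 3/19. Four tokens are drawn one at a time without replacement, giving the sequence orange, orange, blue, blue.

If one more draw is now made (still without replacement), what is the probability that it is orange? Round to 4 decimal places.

Compute the likelihood of the observed sequence for each case: P(data | r = 1) = (6/7)(5/6)(1/5)(0/4) = 0; P(data | r = 2) = (5/7)(4/6)(2/5)(1/4) = 0.047619; P(data | r = 3) = (4/7)(3/6)(3/5)(2/4) = 0.085714; P(data | r = 4) = (3/7)(2/6)(4/5)(3/4) = 0.085714; P(data | r = 5) = (2/7)(1/6)(5/5)(4/4) = 0.047619; P(data | r = 6) = (1/7)(0/6) = 0.
Weighting by the prior gives 3/19 · 0 = 0, 4/19 · 0.047619 = 0.010025, 2/19 · 0.085714 = 0.0090226, 4/19 · 0.085714 = 0.018045, 3/19 · 0.047619 = 0.0075188, 3/19 · 0 = 0; summing to 0.044612.
Dividing through by the total gives posterior P(r = 1 | data) = 0, P(r = 2 | data) = 0.22472, P(r = 3 | data) = 0.20225, P(r = 4 | data) = 0.40449, P(r = 5 | data) = 0.16854, P(r = 6 | data) = 0.
Averaging over the posterior, P(orange next | data) = (1)(0.22472) + (2/3)(0.20225) + (1/3)(0.40449) + (0)(0.16854) = 0.49438.

0.4944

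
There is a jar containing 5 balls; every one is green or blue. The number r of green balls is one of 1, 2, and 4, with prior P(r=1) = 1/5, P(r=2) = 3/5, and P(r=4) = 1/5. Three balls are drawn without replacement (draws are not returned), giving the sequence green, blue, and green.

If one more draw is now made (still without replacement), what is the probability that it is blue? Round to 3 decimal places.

0.600

Compute the likelihood of the observed sequence for each case: P(data | r = 1) = (1/5)(4/4)(0/3) = 0; P(data | r = 2) = (2/5)(3/4)(1/3) = 1/10; P(data | r = 4) = (4/5)(1/4)(3/3) = 1/5.
The prior-weighted likelihoods are 1/5 · 0 = 0, 3/5 · 1/10 = 3/50, 1/5 · 1/5 = 1/25; summing to 1/10.
The posterior is then P(r = 1 | data) = 0, P(r = 2 | data) = 3/5, P(r = 4 | data) = 2/5.
The predictive probability is P(blue next | data) = (1)(3/5) + (0)(2/5) = 3/5.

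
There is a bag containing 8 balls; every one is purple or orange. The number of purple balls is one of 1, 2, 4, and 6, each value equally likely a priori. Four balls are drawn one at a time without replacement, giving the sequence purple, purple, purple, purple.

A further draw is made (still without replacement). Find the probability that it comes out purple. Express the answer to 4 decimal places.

0.4688

The likelihood of the observed sequence under each hypothesis: P(data | r = 1) = (1/8)(0/7) = 0; P(data | r = 2) = (2/8)(1/7)(0/6) = 0; P(data | r = 4) = (4/8)(3/7)(2/6)(1/5) = 1/70; P(data | r = 6) = (6/8)(5/7)(4/6)(3/5) = 3/14.
Multiplying each by its prior: 1/4 · 0 = 0, 1/4 · 0 = 0, 1/4 · 1/70 = 1/280, 1/4 · 3/14 = 3/56; with total 2/35.
Dividing through by the total gives posterior P(r = 1 | data) = 0, P(r = 2 | data) = 0, P(r = 4 | data) = 1/16, P(r = 6 | data) = 15/16.
So P(purple next | data) = Σ P(purple next | H) P(H | data) = (0)(1/16) + (1/2)(15/16) = 15/32.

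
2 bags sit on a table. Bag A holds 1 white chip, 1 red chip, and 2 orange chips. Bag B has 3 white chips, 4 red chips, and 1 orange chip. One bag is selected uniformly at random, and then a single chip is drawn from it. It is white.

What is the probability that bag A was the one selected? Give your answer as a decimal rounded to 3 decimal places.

For each hypothesis, P(data | H) works out to: P(data | bag A) = (1/4) = 1/4; P(data | bag B) = (3/8) = 3/8.
The prior-weighted likelihoods are 1/2 · 1/4 = 1/8, 1/2 · 3/8 = 3/16; with total 5/16.
So P(bag A | data) = (1/8) / (5/16) = 2/5.

0.400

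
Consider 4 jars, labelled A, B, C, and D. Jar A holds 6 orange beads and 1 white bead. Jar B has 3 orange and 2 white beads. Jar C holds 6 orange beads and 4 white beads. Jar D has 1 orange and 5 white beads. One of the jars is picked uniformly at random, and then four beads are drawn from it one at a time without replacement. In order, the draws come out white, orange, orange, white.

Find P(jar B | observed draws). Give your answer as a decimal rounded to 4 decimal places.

The likelihood of the observed sequence under each hypothesis: P(data | jar A) = (1/7)(6/6)(5/5)(0/4) = 0; P(data | jar B) = (2/5)(3/4)(2/3)(1/2) = 1/10; P(data | jar C) = (4/10)(6/9)(5/8)(3/7) = 1/14; P(data | jar D) = (5/6)(1/5)(0/4) = 0.
The prior-weighted likelihoods are 1/4 · 0 = 0, 1/4 · 1/10 = 1/40, 1/4 · 1/14 = 1/56, 1/4 · 0 = 0; these sum to 3/70.
Hence P(jar B | data) = (1/40) / (3/70) = 7/12.

0.5833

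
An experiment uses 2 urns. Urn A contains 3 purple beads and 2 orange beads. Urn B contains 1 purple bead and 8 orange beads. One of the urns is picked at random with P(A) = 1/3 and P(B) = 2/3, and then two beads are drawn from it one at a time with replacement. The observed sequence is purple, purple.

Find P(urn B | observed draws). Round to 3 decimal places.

Compute the likelihood of the observed sequence for each case: P(data | urn A) = (3/5)(3/5) = 0.36; P(data | urn B) = (1/9)(1/9) = 0.012346.
The prior-weighted likelihoods are 1/3 · 0.36 = 0.12, 2/3 · 0.012346 = 0.0082305; with total 0.12823.
Therefore the posterior P(urn B | data) = (0.0082305) / (0.12823) = 0.064185.

0.064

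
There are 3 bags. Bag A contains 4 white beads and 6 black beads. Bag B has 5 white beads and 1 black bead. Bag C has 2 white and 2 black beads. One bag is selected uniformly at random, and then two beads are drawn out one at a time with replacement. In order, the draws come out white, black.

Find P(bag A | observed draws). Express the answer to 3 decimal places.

Compute the likelihood of the observed sequence for each case: P(data | bag A) = (4/10)(6/10) = 0.24; P(data | bag B) = (5/6)(1/6) = 0.13889; P(data | bag C) = (2/4)(2/4) = 0.25.
Weighting by the prior gives 1/3 · 0.24 = 0.08, 1/3 · 0.13889 = 0.046296, 1/3 · 0.25 = 0.083333; summing to 0.20963.
Therefore the posterior P(bag A | data) = (0.08) / (0.20963) = 0.38163.

0.382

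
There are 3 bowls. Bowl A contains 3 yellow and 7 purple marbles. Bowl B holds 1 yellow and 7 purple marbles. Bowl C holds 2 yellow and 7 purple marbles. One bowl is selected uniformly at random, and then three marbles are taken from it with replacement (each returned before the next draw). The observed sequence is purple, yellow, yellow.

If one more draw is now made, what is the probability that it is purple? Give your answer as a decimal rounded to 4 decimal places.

0.7467

The likelihood of the observed sequence under each hypothesis: P(data | bowl A) = (7/10)(3/10)(3/10) = 0.063; P(data | bowl B) = (7/8)(1/8)(1/8) = 0.013672; P(data | bowl C) = (7/9)(2/9)(2/9) = 0.038409.
The prior-weighted likelihoods are 1/3 · 0.063 = 0.021, 1/3 · 0.013672 = 0.0045573, 1/3 · 0.038409 = 0.012803; these sum to 0.03836.
Dividing through by the total gives posterior P(bowl A | data) = 0.54744, P(bowl B | data) = 0.1188, P(bowl C | data) = 0.33376.
Averaging over the posterior, P(purple next | data) = (7/10)(0.54744) + (7/8)(0.1188) + (7/9)(0.33376) = 0.74675.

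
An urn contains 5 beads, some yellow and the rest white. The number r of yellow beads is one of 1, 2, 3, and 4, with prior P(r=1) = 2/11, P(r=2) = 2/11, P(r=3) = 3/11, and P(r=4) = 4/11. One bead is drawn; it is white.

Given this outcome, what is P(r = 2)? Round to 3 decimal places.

0.250

The likelihood of this draw under each hypothesis: P(data | r = 1) = (4/5) = 4/5; P(data | r = 2) = (3/5) = 3/5; P(data | r = 3) = (2/5) = 2/5; P(data | r = 4) = (1/5) = 1/5.
Multiplying each by its prior: 2/11 · 4/5 = 8/55, 2/11 · 3/5 = 6/55, 3/11 · 2/5 = 6/55, 4/11 · 1/5 = 4/55; these sum to 24/55.
So P(r = 2 | data) = (6/55) / (24/55) = 1/4.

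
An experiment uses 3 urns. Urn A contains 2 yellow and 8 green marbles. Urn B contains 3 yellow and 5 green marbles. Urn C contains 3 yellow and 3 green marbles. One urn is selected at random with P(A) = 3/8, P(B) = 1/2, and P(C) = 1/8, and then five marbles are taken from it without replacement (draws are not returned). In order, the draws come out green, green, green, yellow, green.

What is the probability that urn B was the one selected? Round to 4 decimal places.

The likelihood of the observed sequence under each hypothesis: P(data | urn A) = (8/10)(7/9)(6/8)(2/7)(5/6) = 1/9; P(data | urn B) = (5/8)(4/7)(3/6)(3/5)(2/4) = 3/56; P(data | urn C) = (3/6)(2/5)(1/4)(3/3)(0/2) = 0.
Weighting by the prior gives 3/8 · 1/9 = 1/24, 1/2 · 3/56 = 3/112, 1/8 · 0 = 0; with total 23/336.
Hence P(urn B | data) = (3/112) / (23/336) = 9/23.

0.3913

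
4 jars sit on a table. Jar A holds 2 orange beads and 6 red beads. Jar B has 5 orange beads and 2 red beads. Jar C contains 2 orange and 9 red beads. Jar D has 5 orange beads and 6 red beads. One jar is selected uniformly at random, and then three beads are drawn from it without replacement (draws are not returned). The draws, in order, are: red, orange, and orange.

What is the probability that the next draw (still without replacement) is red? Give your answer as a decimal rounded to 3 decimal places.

0.485

Compute the likelihood of the observed sequence for each case: P(data | jar A) = (6/8)(2/7)(1/6) = 0.035714; P(data | jar B) = (2/7)(5/6)(4/5) = 0.19048; P(data | jar C) = (9/11)(2/10)(1/9) = 0.018182; P(data | jar D) = (6/11)(5/10)(4/9) = 0.12121.
Weighting by the prior gives 1/4 · 0.035714 = 0.0089286, 1/4 · 0.19048 = 0.047619, 1/4 · 0.018182 = 0.0045455, 1/4 · 0.12121 = 0.030303; with total 0.091396.
Dividing through by the total gives posterior P(jar A | data) = 0.097691, P(jar B | data) = 0.52102, P(jar C | data) = 0.049734, P(jar D | data) = 0.33156.
The predictive probability is P(red next | data) = (1)(0.097691) + (1/4)(0.52102) + (1)(0.049734) + (5/8)(0.33156) = 0.4849.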